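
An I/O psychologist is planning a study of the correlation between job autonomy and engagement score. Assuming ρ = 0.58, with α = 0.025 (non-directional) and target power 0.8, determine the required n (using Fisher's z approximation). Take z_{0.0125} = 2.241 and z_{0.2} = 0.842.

n = 25

Fisher's z: C = ½·ln((1+r)/(1−r)) = ½·ln(3.7619) = 0.6625.
n = ((z_{α/2} + z_β)/C)² + 3.
(2.241 + 0.842) / 0.6625 = 3.083 / 0.6625 = 4.654.
n = 4.654² + 3 = 21.66 + 3 = 24.7.
Round up.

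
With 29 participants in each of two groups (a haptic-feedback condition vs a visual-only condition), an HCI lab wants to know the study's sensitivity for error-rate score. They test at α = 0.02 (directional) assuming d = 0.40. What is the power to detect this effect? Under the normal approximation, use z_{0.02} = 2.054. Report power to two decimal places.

power ≈ 0.30

For two equal groups, power = Φ(d·√(n/2) − z_{α}).
d·√(n/2) = 0.40 × √(29/2) = 0.40 × 3.808 = 1.523.
z_β = 1.523 − 2.054 = -0.531.
Power = Φ(-0.531) = 0.298.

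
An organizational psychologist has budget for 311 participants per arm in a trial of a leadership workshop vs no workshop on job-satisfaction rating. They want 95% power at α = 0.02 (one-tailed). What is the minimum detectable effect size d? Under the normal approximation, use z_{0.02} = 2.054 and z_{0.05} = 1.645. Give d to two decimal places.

d_min ≈ 0.30

For two independent groups of n = 311 each: d_min = (z_{α} + z_β)·√(2/n).
z-sum = 2.054 + 1.645 = 3.699.
d_min = 3.699 × √(2/311) = 3.699 × 0.0802 = 0.297.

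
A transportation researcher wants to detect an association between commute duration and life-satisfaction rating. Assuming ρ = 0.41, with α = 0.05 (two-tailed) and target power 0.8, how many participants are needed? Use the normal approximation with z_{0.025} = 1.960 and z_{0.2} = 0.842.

n = 45

Fisher's z: C = ½·ln((1+r)/(1−r)) = ½·ln(2.3898) = 0.4356.
n = ((z_{α/2} + z_β)/C)² + 3.
(1.960 + 0.842) / 0.4356 = 2.802 / 0.4356 = 6.433.
n = 6.433² + 3 = 41.38 + 3 = 44.4.
Round up.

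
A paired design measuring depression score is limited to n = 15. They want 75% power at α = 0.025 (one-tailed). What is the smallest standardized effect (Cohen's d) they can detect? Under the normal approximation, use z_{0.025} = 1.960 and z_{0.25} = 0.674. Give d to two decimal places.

d_min ≈ 0.68

For a single sample (or paired design) of n = 15: d_min = (z_{α} + z_β)/√n.
z-sum = 1.960 + 0.674 = 2.634.
d_min = 2.634 / √15 = 2.634 / 3.873 = 0.680.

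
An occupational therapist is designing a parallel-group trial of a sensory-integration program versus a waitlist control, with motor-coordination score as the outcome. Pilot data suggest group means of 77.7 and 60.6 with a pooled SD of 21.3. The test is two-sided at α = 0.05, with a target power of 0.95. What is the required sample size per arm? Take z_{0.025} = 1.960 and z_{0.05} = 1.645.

Cohen's d = |M₁ − M₂| / SD_pooled = |77.7 − 60.6| / 21.3 = 17.1 / 21.3 = 0.803.
For two independent groups with equal n: n = 2·((z_{α/2} + z_β) / d)².
z_{α/2} + z_β = 1.960 + 1.645 = 3.605.
n = 2 × (3.605 / 0.803)² = 2 × 4.489² = 2 × 20.15 = 40.3.
Round up to the next whole participant.

n = 41 per group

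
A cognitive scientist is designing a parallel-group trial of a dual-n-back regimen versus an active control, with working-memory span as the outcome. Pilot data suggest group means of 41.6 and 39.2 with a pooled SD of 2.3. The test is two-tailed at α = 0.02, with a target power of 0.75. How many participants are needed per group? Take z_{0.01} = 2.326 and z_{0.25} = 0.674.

Cohen's d = |M₁ − M₂| / SD_pooled = |41.6 − 39.2| / 2.3 = 2.4 / 2.3 = 1.043.
For two independent groups with equal n: n = 2·((z_{α/2} + z_β) / d)².
z_{α/2} + z_β = 2.326 + 0.674 = 3.000.
n = 2 × (3.000 / 1.043)² = 2 × 2.876² = 2 × 8.27 = 16.5.
Round up to the next whole participant.

n = 17 per group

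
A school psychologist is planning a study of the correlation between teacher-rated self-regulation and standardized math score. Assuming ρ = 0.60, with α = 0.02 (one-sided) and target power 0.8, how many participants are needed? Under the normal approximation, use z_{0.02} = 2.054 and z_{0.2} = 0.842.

n = 21

Fisher's z: C = ½·ln((1+r)/(1−r)) = ½·ln(4.0000) = 0.6931.
n = ((z_{α} + z_β)/C)² + 3.
(2.054 + 0.842) / 0.6931 = 2.896 / 0.6931 = 4.178.
n = 4.178² + 3 = 17.46 + 3 = 20.5.
Round up.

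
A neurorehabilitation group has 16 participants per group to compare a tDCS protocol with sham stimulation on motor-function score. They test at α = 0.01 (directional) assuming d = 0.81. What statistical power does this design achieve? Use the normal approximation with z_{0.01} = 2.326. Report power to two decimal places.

For two equal groups, power = Φ(d·√(n/2) − z_{α}).
d·√(n/2) = 0.81 × √(16/2) = 0.81 × 2.828 = 2.291.
z_β = 2.291 − 2.326 = -0.035.
Power = Φ(-0.035) = 0.486.

power ≈ 0.49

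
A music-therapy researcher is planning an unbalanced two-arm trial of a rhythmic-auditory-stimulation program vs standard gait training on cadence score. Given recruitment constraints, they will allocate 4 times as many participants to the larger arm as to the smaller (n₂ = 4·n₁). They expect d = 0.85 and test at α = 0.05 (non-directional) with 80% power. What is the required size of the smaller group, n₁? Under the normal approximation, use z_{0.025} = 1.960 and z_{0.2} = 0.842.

With allocation ratio k = n₂/n₁ = 4, Var(x̄₁−x̄₂) = σ²(1/n₁ + 1/(k·n₁)) = σ²·(k+1)/(k·n₁).
So n₁ = (1 + 1/k)·((z_{α/2} + z_β)/d)² = 1.250 × (2.802/0.85)².
n₁ = 1.250 × 10.87 = 13.6.
Round up: n₁ = 14, giving n₂ = 4 × 14 = 56.

n₁ = 14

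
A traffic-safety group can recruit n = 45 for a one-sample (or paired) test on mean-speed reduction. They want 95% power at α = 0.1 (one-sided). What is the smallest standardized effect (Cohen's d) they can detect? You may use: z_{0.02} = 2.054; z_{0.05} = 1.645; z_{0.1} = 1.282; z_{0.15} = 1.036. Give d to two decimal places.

For a single sample (or paired design) of n = 45: d_min = (z_{α} + z_β)/√n.
z-sum = 1.282 + 1.645 = 2.927.
d_min = 2.927 / √45 = 2.927 / 6.708 = 0.436.

d_min ≈ 0.44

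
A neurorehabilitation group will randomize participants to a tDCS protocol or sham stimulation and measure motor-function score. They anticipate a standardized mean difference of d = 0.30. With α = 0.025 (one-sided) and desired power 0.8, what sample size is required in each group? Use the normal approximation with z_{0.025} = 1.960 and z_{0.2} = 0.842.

n = 175 per group

For two independent groups with equal n: n = 2·((z_{α} + z_β) / d)².
z_{α} + z_β = 1.960 + 0.842 = 2.802.
n = 2 × (2.802 / 0.30)² = 2 × 9.340² = 2 × 87.24 = 174.5.
Round up to the next whole participant.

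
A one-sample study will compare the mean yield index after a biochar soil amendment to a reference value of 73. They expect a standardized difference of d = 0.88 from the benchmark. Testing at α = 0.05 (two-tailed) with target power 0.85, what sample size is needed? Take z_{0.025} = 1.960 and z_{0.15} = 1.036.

n = 12

For a one-sample test: n = ((z_{α/2} + z_β) / d)².
z_{α/2} + z_β = 1.960 + 1.036 = 2.996.
n = (2.996 / 0.88)² = 3.405² = 11.59.
Round up.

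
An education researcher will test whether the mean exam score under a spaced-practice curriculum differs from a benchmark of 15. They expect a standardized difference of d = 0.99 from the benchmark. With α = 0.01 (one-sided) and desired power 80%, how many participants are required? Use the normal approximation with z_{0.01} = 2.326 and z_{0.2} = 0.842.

n = 11

For a one-sample test: n = ((z_{α} + z_β) / d)².
z_{α} + z_β = 2.326 + 0.842 = 3.168.
n = (3.168 / 0.99)² = 3.200² = 10.24.
Round up.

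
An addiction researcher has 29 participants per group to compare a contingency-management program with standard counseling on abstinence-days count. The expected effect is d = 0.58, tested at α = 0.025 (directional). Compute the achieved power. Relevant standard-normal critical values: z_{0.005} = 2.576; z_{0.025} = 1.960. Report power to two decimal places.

For two equal groups, power = Φ(d·√(n/2) − z_{α}).
d·√(n/2) = 0.58 × √(29/2) = 0.58 × 3.808 = 2.209.
z_β = 2.209 − 1.960 = 0.249.
Power = Φ(0.249) = 0.598.

power ≈ 0.60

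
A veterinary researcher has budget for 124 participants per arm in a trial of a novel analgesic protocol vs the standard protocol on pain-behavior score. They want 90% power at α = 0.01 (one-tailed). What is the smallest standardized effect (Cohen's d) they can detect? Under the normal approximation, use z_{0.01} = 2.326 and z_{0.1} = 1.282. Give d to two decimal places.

For two independent groups of n = 124 each: d_min = (z_{α} + z_β)·√(2/n).
z-sum = 2.326 + 1.282 = 3.608.
d_min = 3.608 × √(2/124) = 3.608 × 0.1270 = 0.458.

d_min ≈ 0.46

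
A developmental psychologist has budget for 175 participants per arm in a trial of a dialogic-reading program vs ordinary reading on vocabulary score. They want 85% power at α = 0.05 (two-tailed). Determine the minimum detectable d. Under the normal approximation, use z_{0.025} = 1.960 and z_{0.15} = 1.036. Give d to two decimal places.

For two independent groups of n = 175 each: d_min = (z_{α/2} + z_β)·√(2/n).
z-sum = 1.960 + 1.036 = 2.996.
d_min = 2.996 × √(2/175) = 2.996 × 0.1069 = 0.320.

d_min ≈ 0.32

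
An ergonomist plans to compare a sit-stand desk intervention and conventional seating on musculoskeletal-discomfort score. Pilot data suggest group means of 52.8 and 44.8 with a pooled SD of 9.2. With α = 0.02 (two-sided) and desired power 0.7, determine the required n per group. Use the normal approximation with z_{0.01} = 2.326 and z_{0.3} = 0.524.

n = 22 per group

Cohen's d = |M₁ − M₂| / SD_pooled = |52.8 − 44.8| / 9.2 = 8.0 / 9.2 = 0.870.
For two independent groups with equal n: n = 2·((z_{α/2} + z_β) / d)².
z_{α/2} + z_β = 2.326 + 0.524 = 2.850.
n = 2 × (2.850 / 0.870)² = 2 × 3.276² = 2 × 10.73 = 21.5.
Round up to the next whole participant.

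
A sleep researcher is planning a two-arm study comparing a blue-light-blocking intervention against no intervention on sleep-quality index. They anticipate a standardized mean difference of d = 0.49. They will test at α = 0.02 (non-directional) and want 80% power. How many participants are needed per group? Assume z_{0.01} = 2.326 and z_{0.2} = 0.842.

For two independent groups with equal n: n = 2·((z_{α/2} + z_β) / d)².
z_{α/2} + z_β = 2.326 + 0.842 = 3.168.
n = 2 × (3.168 / 0.49)² = 2 × 6.465² = 2 × 41.80 = 83.6.
Round up to the next whole participant.

n = 84 per group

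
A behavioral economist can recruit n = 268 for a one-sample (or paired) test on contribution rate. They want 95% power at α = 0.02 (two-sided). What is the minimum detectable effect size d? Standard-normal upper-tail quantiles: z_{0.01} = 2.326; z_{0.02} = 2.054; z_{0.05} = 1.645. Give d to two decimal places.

For a single sample (or paired design) of n = 268: d_min = (z_{α/2} + z_β)/√n.
z-sum = 2.326 + 1.645 = 3.971.
d_min = 3.971 / √268 = 3.971 / 16.371 = 0.243.

d_min ≈ 0.24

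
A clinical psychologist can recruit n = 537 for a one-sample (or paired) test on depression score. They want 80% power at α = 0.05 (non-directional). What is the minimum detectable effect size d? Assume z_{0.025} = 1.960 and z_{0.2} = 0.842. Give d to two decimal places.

For a single sample (or paired design) of n = 537: d_min = (z_{α/2} + z_β)/√n.
z-sum = 1.960 + 0.842 = 2.802.
d_min = 2.802 / √537 = 2.802 / 23.173 = 0.121.

d_min ≈ 0.12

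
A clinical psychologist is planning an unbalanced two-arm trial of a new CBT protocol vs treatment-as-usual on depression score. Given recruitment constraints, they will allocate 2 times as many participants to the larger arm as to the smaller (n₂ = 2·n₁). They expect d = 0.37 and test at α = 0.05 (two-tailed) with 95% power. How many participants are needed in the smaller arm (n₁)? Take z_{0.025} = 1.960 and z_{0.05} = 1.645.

n₁ = 143

With allocation ratio k = n₂/n₁ = 2, Var(x̄₁−x̄₂) = σ²(1/n₁ + 1/(k·n₁)) = σ²·(k+1)/(k·n₁).
So n₁ = (1 + 1/k)·((z_{α/2} + z_β)/d)² = 1.500 × (3.605/0.37)².
n₁ = 1.500 × 94.93 = 142.4.
Round up: n₁ = 143, giving n₂ = 2 × 143 = 286.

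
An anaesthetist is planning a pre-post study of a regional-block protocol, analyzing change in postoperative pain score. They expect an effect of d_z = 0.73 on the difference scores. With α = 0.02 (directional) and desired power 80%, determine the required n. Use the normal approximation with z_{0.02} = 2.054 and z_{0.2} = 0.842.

For a paired (one-sample on differences) test: n = ((z_{α} + z_β) / d)².
z_{α} + z_β = 2.054 + 0.842 = 2.896.
n = (2.896 / 0.73)² = 3.967² = 15.74.
Round up.

n = 16 pairs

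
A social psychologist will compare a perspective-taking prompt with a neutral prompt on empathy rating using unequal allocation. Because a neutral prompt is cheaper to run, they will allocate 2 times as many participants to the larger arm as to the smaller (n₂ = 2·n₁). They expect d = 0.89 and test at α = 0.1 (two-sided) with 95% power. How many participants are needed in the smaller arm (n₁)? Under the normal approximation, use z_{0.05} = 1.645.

With allocation ratio k = n₂/n₁ = 2, Var(x̄₁−x̄₂) = σ²(1/n₁ + 1/(k·n₁)) = σ²·(k+1)/(k·n₁).
So n₁ = (1 + 1/k)·((z_{α/2} + z_β)/d)² = 1.500 × (3.290/0.89)².
n₁ = 1.500 × 13.67 = 20.5.
Round up: n₁ = 21, giving n₂ = 2 × 21 = 42.

n₁ = 21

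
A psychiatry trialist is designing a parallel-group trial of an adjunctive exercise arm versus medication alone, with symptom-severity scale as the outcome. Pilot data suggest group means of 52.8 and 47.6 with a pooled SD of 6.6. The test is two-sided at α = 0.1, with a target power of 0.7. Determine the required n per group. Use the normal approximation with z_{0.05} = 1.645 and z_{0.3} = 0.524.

Cohen's d = |M₁ − M₂| / SD_pooled = |52.8 − 47.6| / 6.6 = 5.2 / 6.6 = 0.788.
For two independent groups with equal n: n = 2·((z_{α/2} + z_β) / d)².
z_{α/2} + z_β = 1.645 + 0.524 = 2.169.
n = 2 × (2.169 / 0.788)² = 2 × 2.753² = 2 × 7.58 = 15.2.
Round up to the next whole participant.

n = 16 per group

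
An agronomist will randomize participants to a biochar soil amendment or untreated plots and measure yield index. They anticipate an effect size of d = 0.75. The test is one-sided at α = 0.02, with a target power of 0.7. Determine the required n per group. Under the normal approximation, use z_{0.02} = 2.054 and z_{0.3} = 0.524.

n = 24 per group

For two independent groups with equal n: n = 2·((z_{α} + z_β) / d)².
z_{α} + z_β = 2.054 + 0.524 = 2.578.
n = 2 × (2.578 / 0.75)² = 2 × 3.437² = 2 × 11.82 = 23.6.
Round up to the next whole participant.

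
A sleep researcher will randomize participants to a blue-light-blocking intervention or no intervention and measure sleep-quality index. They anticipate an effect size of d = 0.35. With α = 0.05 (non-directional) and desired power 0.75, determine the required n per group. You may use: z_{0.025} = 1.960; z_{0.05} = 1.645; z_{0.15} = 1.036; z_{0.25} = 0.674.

n = 114 per group

For two independent groups with equal n: n = 2·((z_{α/2} + z_β) / d)².
z_{α/2} + z_β = 1.960 + 0.674 = 2.634.
n = 2 × (2.634 / 0.35)² = 2 × 7.526² = 2 × 56.64 = 113.3.
Round up to the next whole participant.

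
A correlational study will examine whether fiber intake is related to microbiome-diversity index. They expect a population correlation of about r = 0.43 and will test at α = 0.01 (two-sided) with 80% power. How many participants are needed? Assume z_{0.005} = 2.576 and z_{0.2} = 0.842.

Fisher's z: C = ½·ln((1+r)/(1−r)) = ½·ln(2.5088) = 0.4599.
n = ((z_{α/2} + z_β)/C)² + 3.
(2.576 + 0.842) / 0.4599 = 3.418 / 0.4599 = 7.432.
n = 7.432² + 3 = 55.24 + 3 = 58.2.
Round up.

n = 59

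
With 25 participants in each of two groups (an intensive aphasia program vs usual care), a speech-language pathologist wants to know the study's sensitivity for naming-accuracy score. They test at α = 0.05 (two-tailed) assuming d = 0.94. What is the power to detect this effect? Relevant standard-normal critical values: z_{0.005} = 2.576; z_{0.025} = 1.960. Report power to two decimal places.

For two equal groups, power = Φ(d·√(n/2) − z_{α/2}).
d·√(n/2) = 0.94 × √(25/2) = 0.94 × 3.536 = 3.323.
z_β = 3.323 − 1.960 = 1.363.
Power = Φ(1.363) = 0.914.

power ≈ 0.91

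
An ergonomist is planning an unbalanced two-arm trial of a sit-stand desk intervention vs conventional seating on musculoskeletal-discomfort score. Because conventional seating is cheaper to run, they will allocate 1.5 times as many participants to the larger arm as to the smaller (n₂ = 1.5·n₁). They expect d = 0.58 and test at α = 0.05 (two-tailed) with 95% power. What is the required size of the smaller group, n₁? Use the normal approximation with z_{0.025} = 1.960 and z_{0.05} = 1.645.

n₁ = 65

With allocation ratio k = n₂/n₁ = 1.5, Var(x̄₁−x̄₂) = σ²(1/n₁ + 1/(k·n₁)) = σ²·(k+1)/(k·n₁).
So n₁ = (1 + 1/k)·((z_{α/2} + z_β)/d)² = 1.667 × (3.605/0.58)².
n₁ = 1.667 × 38.63 = 64.4.
Round up: n₁ = 65, giving n₂ = ⌈1.5 × 65⌉ = ⌈97.5⌉ = 98.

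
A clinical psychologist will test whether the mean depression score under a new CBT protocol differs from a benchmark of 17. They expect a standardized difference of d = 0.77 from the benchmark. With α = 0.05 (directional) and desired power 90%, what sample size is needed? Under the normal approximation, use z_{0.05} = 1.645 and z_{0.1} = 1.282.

n = 15

For a one-sample test: n = ((z_{α} + z_β) / d)².
z_{α} + z_β = 1.645 + 1.282 = 2.927.
n = (2.927 / 0.77)² = 3.801² = 14.45.
Round up.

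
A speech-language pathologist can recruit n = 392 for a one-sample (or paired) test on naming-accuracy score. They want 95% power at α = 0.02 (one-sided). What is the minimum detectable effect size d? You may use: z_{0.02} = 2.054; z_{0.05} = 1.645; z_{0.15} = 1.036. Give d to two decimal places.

For a single sample (or paired design) of n = 392: d_min = (z_{α} + z_β)/√n.
z-sum = 2.054 + 1.645 = 3.699.
d_min = 3.699 / √392 = 3.699 / 19.799 = 0.187.

d_min ≈ 0.19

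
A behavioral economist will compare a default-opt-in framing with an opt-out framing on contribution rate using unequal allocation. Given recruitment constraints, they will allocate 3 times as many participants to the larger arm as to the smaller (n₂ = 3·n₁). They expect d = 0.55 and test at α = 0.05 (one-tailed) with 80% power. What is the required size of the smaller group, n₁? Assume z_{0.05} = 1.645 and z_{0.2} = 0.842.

n₁ = 28

With allocation ratio k = n₂/n₁ = 3, Var(x̄₁−x̄₂) = σ²(1/n₁ + 1/(k·n₁)) = σ²·(k+1)/(k·n₁).
So n₁ = (1 + 1/k)·((z_{α} + z_β)/d)² = 1.333 × (2.487/0.55)².
n₁ = 1.333 × 20.45 = 27.3.
Round up: n₁ = 28, giving n₂ = 3 × 28 = 84.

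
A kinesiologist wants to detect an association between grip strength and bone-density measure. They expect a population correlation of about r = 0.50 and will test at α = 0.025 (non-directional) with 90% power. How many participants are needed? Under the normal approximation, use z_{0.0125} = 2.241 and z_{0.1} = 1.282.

Fisher's z: C = ½·ln((1+r)/(1−r)) = ½·ln(3.0000) = 0.5493.
n = ((z_{α/2} + z_β)/C)² + 3.
(2.241 + 1.282) / 0.5493 = 3.523 / 0.5493 = 6.414.
n = 6.414² + 3 = 41.13 + 3 = 44.1.
Round up.

n = 45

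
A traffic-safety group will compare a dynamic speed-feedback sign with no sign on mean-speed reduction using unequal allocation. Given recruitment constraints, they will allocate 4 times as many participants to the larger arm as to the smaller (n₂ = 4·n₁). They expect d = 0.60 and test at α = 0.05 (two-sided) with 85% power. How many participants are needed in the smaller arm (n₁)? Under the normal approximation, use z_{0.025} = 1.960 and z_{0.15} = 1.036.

n₁ = 32

With allocation ratio k = n₂/n₁ = 4, Var(x̄₁−x̄₂) = σ²(1/n₁ + 1/(k·n₁)) = σ²·(k+1)/(k·n₁).
So n₁ = (1 + 1/k)·((z_{α/2} + z_β)/d)² = 1.250 × (2.996/0.60)².
n₁ = 1.250 × 24.93 = 31.2.
Round up: n₁ = 32, giving n₂ = 4 × 32 = 128.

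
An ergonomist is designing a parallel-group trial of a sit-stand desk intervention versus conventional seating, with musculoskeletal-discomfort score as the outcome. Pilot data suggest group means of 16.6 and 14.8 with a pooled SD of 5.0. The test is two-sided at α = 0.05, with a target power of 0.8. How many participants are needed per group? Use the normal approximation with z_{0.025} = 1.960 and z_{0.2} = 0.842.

Cohen's d = |M₁ − M₂| / SD_pooled = |16.6 − 14.8| / 5.0 = 1.8 / 5.0 = 0.360.
For two independent groups with equal n: n = 2·((z_{α/2} + z_β) / d)².
z_{α/2} + z_β = 1.960 + 0.842 = 2.802.
n = 2 × (2.802 / 0.360)² = 2 × 7.783² = 2 × 60.58 = 121.2.
Round up to the next whole participant.

n = 122 per group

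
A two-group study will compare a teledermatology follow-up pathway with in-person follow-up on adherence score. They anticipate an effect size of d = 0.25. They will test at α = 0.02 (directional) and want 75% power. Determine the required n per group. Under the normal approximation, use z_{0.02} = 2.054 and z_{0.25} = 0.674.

For two independent groups with equal n: n = 2·((z_{α} + z_β) / d)².
z_{α} + z_β = 2.054 + 0.674 = 2.728.
n = 2 × (2.728 / 0.25)² = 2 × 10.912² = 2 × 119.07 = 238.1.
Round up to the next whole participant.

n = 239 per group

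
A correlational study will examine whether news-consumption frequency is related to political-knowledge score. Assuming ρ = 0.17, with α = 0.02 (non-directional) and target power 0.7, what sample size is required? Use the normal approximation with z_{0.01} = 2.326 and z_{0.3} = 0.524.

n = 279

Fisher's z: C = ½·ln((1+r)/(1−r)) = ½·ln(1.4096) = 0.1717.
n = ((z_{α/2} + z_β)/C)² + 3.
(2.326 + 0.524) / 0.1717 = 2.850 / 0.1717 = 16.599.
n = 16.599² + 3 = 275.52 + 3 = 278.5.
Round up.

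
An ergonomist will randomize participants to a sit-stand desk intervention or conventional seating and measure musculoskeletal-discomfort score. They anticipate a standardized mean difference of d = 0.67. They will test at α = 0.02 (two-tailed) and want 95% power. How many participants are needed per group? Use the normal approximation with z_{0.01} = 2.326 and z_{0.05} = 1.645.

n = 71 per group

For two independent groups with equal n: n = 2·((z_{α/2} + z_β) / d)².
z_{α/2} + z_β = 2.326 + 1.645 = 3.971.
n = 2 × (3.971 / 0.67)² = 2 × 5.927² = 2 × 35.13 = 70.3.
Round up to the next whole participant.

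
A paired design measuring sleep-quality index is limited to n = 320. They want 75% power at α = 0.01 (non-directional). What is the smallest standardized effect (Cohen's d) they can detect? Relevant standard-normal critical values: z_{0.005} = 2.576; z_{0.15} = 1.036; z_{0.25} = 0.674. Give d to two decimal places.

For a single sample (or paired design) of n = 320: d_min = (z_{α/2} + z_β)/√n.
z-sum = 2.576 + 0.674 = 3.250.
d_min = 3.250 / √320 = 3.250 / 17.889 = 0.182.

d_min ≈ 0.18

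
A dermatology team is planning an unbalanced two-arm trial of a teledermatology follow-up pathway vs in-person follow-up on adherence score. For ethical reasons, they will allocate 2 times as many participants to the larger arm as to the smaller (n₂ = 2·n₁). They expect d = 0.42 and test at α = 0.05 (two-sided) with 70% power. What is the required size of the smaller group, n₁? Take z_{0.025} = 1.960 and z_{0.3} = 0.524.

n₁ = 53

With allocation ratio k = n₂/n₁ = 2, Var(x̄₁−x̄₂) = σ²(1/n₁ + 1/(k·n₁)) = σ²·(k+1)/(k·n₁).
So n₁ = (1 + 1/k)·((z_{α/2} + z_β)/d)² = 1.500 × (2.484/0.42)².
n₁ = 1.500 × 34.98 = 52.5.
Round up: n₁ = 53, giving n₂ = 2 × 53 = 106.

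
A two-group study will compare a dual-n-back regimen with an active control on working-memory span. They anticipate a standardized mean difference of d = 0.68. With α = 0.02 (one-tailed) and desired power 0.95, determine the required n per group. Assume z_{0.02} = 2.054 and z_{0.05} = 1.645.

For two independent groups with equal n: n = 2·((z_{α} + z_β) / d)².
z_{α} + z_β = 2.054 + 1.645 = 3.699.
n = 2 × (3.699 / 0.68)² = 2 × 5.440² = 2 × 29.59 = 59.2.
Round up to the next whole participant.

n = 60 per group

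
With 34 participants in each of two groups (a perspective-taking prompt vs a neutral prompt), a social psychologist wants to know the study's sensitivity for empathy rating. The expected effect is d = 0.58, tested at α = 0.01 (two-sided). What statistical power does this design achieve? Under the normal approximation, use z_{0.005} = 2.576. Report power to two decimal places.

For two equal groups, power = Φ(d·√(n/2) − z_{α/2}).
d·√(n/2) = 0.58 × √(34/2) = 0.58 × 4.123 = 2.391.
z_β = 2.391 − 2.576 = -0.185.
Power = Φ(-0.185) = 0.427.

power ≈ 0.43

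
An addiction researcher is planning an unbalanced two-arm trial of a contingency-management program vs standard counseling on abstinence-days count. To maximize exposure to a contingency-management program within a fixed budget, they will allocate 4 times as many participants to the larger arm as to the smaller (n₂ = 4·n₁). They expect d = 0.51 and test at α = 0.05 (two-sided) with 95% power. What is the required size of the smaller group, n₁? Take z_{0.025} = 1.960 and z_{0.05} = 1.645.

With allocation ratio k = n₂/n₁ = 4, Var(x̄₁−x̄₂) = σ²(1/n₁ + 1/(k·n₁)) = σ²·(k+1)/(k·n₁).
So n₁ = (1 + 1/k)·((z_{α/2} + z_β)/d)² = 1.250 × (3.605/0.51)².
n₁ = 1.250 × 49.97 = 62.5.
Round up: n₁ = 63, giving n₂ = 4 × 63 = 252.

n₁ = 63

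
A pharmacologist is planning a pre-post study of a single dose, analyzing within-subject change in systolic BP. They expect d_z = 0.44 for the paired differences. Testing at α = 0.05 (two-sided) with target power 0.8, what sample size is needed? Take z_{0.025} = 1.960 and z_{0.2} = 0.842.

n = 41 pairs

For a paired (one-sample on differences) test: n = ((z_{α/2} + z_β) / d)².
z_{α/2} + z_β = 1.960 + 0.842 = 2.802.
n = (2.802 / 0.44)² = 6.368² = 40.55.
Round up.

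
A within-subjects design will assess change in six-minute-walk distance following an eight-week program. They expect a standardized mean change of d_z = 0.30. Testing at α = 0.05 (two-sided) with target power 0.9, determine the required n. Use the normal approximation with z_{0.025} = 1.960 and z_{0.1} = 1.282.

For a paired (one-sample on differences) test: n = ((z_{α/2} + z_β) / d)².
z_{α/2} + z_β = 1.960 + 1.282 = 3.242.
n = (3.242 / 0.30)² = 10.807² = 116.78.
Round up.

n = 117 pairs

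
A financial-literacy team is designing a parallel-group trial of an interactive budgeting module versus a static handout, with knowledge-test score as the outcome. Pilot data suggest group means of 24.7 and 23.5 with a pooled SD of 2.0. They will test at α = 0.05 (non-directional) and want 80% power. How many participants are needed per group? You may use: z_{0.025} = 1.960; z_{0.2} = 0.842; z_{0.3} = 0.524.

n = 44 per group

Cohen's d = |M₁ − M₂| / SD_pooled = |24.7 − 23.5| / 2.0 = 1.2 / 2.0 = 0.600.
For two independent groups with equal n: n = 2·((z_{α/2} + z_β) / d)².
z_{α/2} + z_β = 1.960 + 0.842 = 2.802.
n = 2 × (2.802 / 0.600)² = 2 × 4.670² = 2 × 21.81 = 43.6.
Round up to the next whole participant.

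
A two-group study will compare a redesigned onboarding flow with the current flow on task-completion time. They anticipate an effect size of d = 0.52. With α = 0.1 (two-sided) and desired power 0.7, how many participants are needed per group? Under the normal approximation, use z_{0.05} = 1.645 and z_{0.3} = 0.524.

n = 35 per group

For two independent groups with equal n: n = 2·((z_{α/2} + z_β) / d)².
z_{α/2} + z_β = 1.645 + 0.524 = 2.169.
n = 2 × (2.169 / 0.52)² = 2 × 4.171² = 2 × 17.40 = 34.8.
Round up to the next whole participant.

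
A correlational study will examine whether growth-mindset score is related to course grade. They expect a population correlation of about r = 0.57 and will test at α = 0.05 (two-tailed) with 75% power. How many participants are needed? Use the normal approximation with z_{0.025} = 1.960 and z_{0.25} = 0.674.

n = 20

Fisher's z: C = ½·ln((1+r)/(1−r)) = ½·ln(3.6512) = 0.6475.
n = ((z_{α/2} + z_β)/C)² + 3.
(1.960 + 0.674) / 0.6475 = 2.634 / 0.6475 = 4.068.
n = 4.068² + 3 = 16.55 + 3 = 19.5.
Round up.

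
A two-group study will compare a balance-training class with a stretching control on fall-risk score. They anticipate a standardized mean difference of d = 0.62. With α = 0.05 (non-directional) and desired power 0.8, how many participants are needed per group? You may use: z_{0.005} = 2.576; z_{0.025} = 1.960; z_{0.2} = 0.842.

n = 41 per group

For two independent groups with equal n: n = 2·((z_{α/2} + z_β) / d)².
z_{α/2} + z_β = 1.960 + 0.842 = 2.802.
n = 2 × (2.802 / 0.62)² = 2 × 4.519² = 2 × 20.42 = 40.8.
Round up to the next whole participant.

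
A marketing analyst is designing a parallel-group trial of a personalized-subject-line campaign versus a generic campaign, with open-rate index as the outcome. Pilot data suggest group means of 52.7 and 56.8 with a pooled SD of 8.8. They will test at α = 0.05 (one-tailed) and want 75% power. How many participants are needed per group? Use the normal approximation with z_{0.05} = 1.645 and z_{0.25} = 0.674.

n = 50 per group

Cohen's d = |M₁ − M₂| / SD_pooled = |52.7 − 56.8| / 8.8 = 4.1 / 8.8 = 0.466.
For two independent groups with equal n: n = 2·((z_{α} + z_β) / d)².
z_{α} + z_β = 1.645 + 0.674 = 2.319.
n = 2 × (2.319 / 0.466)² = 2 × 4.976² = 2 × 24.76 = 49.5.
Round up to the next whole participant.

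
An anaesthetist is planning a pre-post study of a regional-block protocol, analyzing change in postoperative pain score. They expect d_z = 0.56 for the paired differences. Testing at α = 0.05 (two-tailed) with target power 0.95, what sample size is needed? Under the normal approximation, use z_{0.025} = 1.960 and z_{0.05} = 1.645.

n = 42 pairs

For a paired (one-sample on differences) test: n = ((z_{α/2} + z_β) / d)².
z_{α/2} + z_β = 1.960 + 1.645 = 3.605.
n = (3.605 / 0.56)² = 6.437² = 41.44.
Round up.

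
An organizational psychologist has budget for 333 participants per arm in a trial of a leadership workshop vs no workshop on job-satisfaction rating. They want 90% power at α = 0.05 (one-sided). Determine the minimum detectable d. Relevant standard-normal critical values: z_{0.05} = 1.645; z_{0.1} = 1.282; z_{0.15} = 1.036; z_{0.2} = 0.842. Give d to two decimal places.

d_min ≈ 0.23

For two independent groups of n = 333 each: d_min = (z_{α} + z_β)·√(2/n).
z-sum = 1.645 + 1.282 = 2.927.
d_min = 2.927 × √(2/333) = 2.927 × 0.0775 = 0.227.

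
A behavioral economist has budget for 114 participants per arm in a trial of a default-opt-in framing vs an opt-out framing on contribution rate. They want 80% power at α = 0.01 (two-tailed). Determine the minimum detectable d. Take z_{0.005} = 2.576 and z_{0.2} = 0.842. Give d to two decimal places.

For two independent groups of n = 114 each: d_min = (z_{α/2} + z_β)·√(2/n).
z-sum = 2.576 + 0.842 = 3.418.
d_min = 3.418 × √(2/114) = 3.418 × 0.1325 = 0.453.

d_min ≈ 0.45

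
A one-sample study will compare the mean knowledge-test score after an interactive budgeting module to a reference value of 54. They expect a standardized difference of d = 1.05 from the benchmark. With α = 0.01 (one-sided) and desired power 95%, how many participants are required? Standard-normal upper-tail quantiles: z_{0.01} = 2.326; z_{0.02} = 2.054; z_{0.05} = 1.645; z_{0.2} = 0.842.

n = 15

For a one-sample test: n = ((z_{α} + z_β) / d)².
z_{α} + z_β = 2.326 + 1.645 = 3.971.
n = (3.971 / 1.05)² = 3.782² = 14.30.
Round up.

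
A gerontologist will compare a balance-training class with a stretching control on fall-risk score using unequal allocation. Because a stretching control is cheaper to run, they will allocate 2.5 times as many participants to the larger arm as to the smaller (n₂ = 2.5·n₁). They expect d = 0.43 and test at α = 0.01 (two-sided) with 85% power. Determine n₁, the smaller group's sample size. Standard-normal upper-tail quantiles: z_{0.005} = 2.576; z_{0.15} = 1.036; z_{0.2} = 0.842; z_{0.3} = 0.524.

With allocation ratio k = n₂/n₁ = 2.5, Var(x̄₁−x̄₂) = σ²(1/n₁ + 1/(k·n₁)) = σ²·(k+1)/(k·n₁).
So n₁ = (1 + 1/k)·((z_{α/2} + z_β)/d)² = 1.400 × (3.612/0.43)².
n₁ = 1.400 × 70.56 = 98.8.
Round up: n₁ = 99, giving n₂ = ⌈2.5 × 99⌉ = ⌈247.5⌉ = 248.

n₁ = 99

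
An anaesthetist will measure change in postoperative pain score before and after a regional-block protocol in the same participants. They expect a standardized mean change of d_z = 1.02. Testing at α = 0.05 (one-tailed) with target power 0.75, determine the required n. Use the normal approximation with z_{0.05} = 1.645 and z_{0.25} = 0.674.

For a paired (one-sample on differences) test: n = ((z_{α} + z_β) / d)².
z_{α} + z_β = 1.645 + 0.674 = 2.319.
n = (2.319 / 1.02)² = 2.274² = 5.17.
Round up.

n = 6 pairs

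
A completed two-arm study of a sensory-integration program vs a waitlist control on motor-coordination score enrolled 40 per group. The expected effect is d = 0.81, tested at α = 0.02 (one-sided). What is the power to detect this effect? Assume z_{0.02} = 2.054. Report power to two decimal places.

power ≈ 0.94

For two equal groups, power = Φ(d·√(n/2) − z_{α}).
d·√(n/2) = 0.81 × √(40/2) = 0.81 × 4.472 = 3.622.
z_β = 3.622 − 2.054 = 1.568.
Power = Φ(1.568) = 0.942.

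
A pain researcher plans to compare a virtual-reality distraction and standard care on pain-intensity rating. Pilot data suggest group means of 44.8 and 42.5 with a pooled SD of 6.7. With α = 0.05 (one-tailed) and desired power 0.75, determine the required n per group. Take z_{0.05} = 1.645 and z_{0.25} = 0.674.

Cohen's d = |M₁ − M₂| / SD_pooled = |44.8 − 42.5| / 6.7 = 2.3 / 6.7 = 0.343.
For two independent groups with equal n: n = 2·((z_{α} + z_β) / d)².
z_{α} + z_β = 1.645 + 0.674 = 2.319.
n = 2 × (2.319 / 0.343)² = 2 × 6.761² = 2 × 45.71 = 91.4.
Round up to the next whole participant.

n = 92 per group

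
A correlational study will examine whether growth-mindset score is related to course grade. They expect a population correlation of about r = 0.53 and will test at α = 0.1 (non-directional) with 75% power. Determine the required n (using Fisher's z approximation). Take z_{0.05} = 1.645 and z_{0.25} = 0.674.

n = 19

Fisher's z: C = ½·ln((1+r)/(1−r)) = ½·ln(3.2553) = 0.5901.
n = ((z_{α/2} + z_β)/C)² + 3.
(1.645 + 0.674) / 0.5901 = 2.319 / 0.5901 = 3.930.
n = 3.930² + 3 = 15.44 + 3 = 18.4.
Round up.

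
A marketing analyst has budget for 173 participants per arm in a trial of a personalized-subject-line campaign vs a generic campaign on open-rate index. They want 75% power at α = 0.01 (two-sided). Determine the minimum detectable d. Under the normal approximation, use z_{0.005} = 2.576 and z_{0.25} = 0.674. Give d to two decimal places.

d_min ≈ 0.35

For two independent groups of n = 173 each: d_min = (z_{α/2} + z_β)·√(2/n).
z-sum = 2.576 + 0.674 = 3.250.
d_min = 3.250 × √(2/173) = 3.250 × 0.1075 = 0.349.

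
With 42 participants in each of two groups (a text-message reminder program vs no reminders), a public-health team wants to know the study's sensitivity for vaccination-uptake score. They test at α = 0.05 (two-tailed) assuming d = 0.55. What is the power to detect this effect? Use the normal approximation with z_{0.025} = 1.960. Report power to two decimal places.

For two equal groups, power = Φ(d·√(n/2) − z_{α/2}).
d·√(n/2) = 0.55 × √(42/2) = 0.55 × 4.583 = 2.520.
z_β = 2.520 − 1.960 = 0.560.
Power = Φ(0.560) = 0.712.

power ≈ 0.71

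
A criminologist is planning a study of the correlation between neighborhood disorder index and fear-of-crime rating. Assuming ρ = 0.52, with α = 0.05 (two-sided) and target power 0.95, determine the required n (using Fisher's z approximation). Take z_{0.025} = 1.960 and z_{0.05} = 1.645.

Fisher's z: C = ½·ln((1+r)/(1−r)) = ½·ln(3.1667) = 0.5763.
n = ((z_{α/2} + z_β)/C)² + 3.
(1.960 + 1.645) / 0.5763 = 3.605 / 0.5763 = 6.255.
n = 6.255² + 3 = 39.13 + 3 = 42.1.
Round up.

n = 43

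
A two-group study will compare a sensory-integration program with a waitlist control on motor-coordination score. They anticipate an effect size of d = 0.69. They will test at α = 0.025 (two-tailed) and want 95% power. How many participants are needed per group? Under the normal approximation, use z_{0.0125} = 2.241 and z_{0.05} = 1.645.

n = 64 per group

For two independent groups with equal n: n = 2·((z_{α/2} + z_β) / d)².
z_{α/2} + z_β = 2.241 + 1.645 = 3.886.
n = 2 × (3.886 / 0.69)² = 2 × 5.632² = 2 × 31.72 = 63.4.
Round up to the next whole participant.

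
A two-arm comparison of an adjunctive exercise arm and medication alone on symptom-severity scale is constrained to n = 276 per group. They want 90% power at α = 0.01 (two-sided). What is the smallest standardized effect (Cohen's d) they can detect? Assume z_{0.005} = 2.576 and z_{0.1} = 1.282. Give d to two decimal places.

d_min ≈ 0.33

For two independent groups of n = 276 each: d_min = (z_{α/2} + z_β)·√(2/n).
z-sum = 2.576 + 1.282 = 3.858.
d_min = 3.858 × √(2/276) = 3.858 × 0.0851 = 0.328.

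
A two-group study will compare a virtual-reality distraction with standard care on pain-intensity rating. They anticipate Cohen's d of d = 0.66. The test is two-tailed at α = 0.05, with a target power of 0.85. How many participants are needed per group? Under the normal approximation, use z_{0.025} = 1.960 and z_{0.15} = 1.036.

n = 42 per group

For two independent groups with equal n: n = 2·((z_{α/2} + z_β) / d)².
z_{α/2} + z_β = 1.960 + 1.036 = 2.996.
n = 2 × (2.996 / 0.66)² = 2 × 4.539² = 2 × 20.61 = 41.2.
Round up to the next whole participant.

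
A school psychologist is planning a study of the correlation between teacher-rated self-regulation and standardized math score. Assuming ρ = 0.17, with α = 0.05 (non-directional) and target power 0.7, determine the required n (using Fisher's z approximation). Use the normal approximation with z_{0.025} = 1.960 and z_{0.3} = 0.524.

Fisher's z: C = ½·ln((1+r)/(1−r)) = ½·ln(1.4096) = 0.1717.
n = ((z_{α/2} + z_β)/C)² + 3.
(1.960 + 0.524) / 0.1717 = 2.484 / 0.1717 = 14.467.
n = 14.467² + 3 = 209.30 + 3 = 212.3.
Round up.

n = 213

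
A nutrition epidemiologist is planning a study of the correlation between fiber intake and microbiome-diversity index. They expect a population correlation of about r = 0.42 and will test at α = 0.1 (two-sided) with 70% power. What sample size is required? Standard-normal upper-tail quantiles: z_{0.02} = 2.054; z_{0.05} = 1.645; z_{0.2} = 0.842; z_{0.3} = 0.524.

n = 27

Fisher's z: C = ½·ln((1+r)/(1−r)) = ½·ln(2.4483) = 0.4477.
n = ((z_{α/2} + z_β)/C)² + 3.
(1.645 + 0.524) / 0.4477 = 2.169 / 0.4477 = 4.845.
n = 4.845² + 3 = 23.47 + 3 = 26.5.
Round up.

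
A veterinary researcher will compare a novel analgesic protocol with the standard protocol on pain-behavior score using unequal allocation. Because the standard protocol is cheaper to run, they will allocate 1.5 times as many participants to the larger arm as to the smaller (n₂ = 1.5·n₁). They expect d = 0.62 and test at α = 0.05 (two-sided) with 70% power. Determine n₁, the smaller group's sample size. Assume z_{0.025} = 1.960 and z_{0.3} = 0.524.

n₁ = 27

With allocation ratio k = n₂/n₁ = 1.5, Var(x̄₁−x̄₂) = σ²(1/n₁ + 1/(k·n₁)) = σ²·(k+1)/(k·n₁).
So n₁ = (1 + 1/k)·((z_{α/2} + z_β)/d)² = 1.667 × (2.484/0.62)².
n₁ = 1.667 × 16.05 = 26.8.
Round up: n₁ = 27, giving n₂ = ⌈1.5 × 27⌉ = ⌈40.5⌉ = 41.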